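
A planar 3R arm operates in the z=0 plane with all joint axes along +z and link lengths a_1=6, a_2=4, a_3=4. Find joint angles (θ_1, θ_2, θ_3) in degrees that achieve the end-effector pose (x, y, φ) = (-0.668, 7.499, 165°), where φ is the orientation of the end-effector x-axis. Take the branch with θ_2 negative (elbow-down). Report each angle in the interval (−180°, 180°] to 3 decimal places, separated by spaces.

wrist centre = target − a_3·(cos φ, sin φ) = (3.1957, 6.4637)
cos θ_2 = (51.9922−6²−4²)/(2·6·4) = -0.0002; θ_2 = -90.0093° (elbow-down)
β = atan2(6.4637,3.1957) = 63.6919°; ψ = atan2(-4.0000,5.9994) = -33.6929°
θ_1 = β − ψ = 97.3849°
θ_3 = φ − θ_1 − θ_2 = 157.6244° (wrapped to (-180°,180°])

97.385 -90.009 157.624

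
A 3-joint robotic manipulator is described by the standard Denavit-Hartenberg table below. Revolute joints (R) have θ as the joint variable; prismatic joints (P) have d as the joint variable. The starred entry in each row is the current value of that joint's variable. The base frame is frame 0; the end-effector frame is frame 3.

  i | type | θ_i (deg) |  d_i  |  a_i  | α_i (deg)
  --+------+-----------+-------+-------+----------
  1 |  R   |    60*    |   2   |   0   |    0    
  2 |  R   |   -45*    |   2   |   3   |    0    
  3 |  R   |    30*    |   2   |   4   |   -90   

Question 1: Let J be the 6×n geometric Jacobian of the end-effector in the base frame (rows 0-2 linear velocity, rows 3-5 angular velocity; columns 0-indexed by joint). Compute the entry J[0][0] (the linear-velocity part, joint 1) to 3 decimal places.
-3.605

axis z_0 = ẑ; lever o_n−o_0 = (5.7262,3.6049,6.0000)
cross product → J_v[:, 0] = (-3.6049,5.7262,0.0000)
J_ω[:, 0] = z_0
entry J[0][0] = -3.6049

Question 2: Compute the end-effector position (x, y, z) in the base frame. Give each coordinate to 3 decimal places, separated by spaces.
after link 1: o_1 = (0.0000, 0.0000, 2.0000)
after link 2: o_2 = (2.8978, 0.7765, 4.0000)
after link 3: o_3 = (5.7262, 3.6049, 6.0000)

5.726 3.605 6.000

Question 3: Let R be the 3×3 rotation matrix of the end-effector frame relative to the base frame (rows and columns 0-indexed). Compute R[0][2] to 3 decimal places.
End-effector z-axis (col 2 of R) = (-0.7071,0.7071,0.0000)
R[0][2] = -0.7071

-0.707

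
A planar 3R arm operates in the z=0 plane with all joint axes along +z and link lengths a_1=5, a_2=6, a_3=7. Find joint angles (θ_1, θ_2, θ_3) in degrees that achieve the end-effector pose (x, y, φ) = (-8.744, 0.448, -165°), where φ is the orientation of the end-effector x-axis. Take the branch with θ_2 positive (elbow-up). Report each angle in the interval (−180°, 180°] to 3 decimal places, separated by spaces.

37.517 150.003 7.480

wrist centre = target − a_3·(cos φ, sin φ) = (-1.9825, 2.2597)
cos θ_2 = (9.0368−5²−6²)/(2·5·6) = -0.8661; θ_2 = 150.0032° (elbow-up)
β = atan2(2.2597,-1.9825) = 131.2613°; ψ = atan2(2.9997,-0.1963) = 93.7445°
θ_1 = β − ψ = 37.5168°
θ_3 = φ − θ_1 − θ_2 = 7.4800° (wrapped to (-180°,180°])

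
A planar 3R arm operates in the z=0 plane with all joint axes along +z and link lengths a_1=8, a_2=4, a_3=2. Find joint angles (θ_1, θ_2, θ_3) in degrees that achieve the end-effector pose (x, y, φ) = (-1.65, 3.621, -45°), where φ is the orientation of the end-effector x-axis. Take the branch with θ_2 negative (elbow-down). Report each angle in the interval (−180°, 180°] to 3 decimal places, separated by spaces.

149.997 -135.003 -59.994

wrist centre = target − a_3·(cos φ, sin φ) = (-3.0642, 5.0352)
cos θ_2 = (34.7428−8²−4²)/(2·8·4) = -0.7071; θ_2 = -135.0030° (elbow-down)
β = atan2(5.0352,-3.0642) = 121.3229°; ψ = atan2(-2.8283,5.1714) = -28.6745°
θ_1 = β − ψ = 149.9974°
θ_3 = φ − θ_1 − θ_2 = -59.9943° (wrapped to (-180°,180°])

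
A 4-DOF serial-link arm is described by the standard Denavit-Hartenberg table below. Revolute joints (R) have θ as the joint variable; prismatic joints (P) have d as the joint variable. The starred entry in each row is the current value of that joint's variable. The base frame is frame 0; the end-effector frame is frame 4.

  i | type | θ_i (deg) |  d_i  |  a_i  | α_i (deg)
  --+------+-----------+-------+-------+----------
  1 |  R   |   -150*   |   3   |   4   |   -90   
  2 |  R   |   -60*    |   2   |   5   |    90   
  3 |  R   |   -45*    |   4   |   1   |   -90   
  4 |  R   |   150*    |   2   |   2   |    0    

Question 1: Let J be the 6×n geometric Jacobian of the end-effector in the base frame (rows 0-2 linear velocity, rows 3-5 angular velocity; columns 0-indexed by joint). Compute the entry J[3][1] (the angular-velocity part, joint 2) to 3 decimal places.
axis z_1 = (0.5000,-0.8660,0.0000); lever o_n−o_1 = (1.6626,-3.5802,6.6066)
cross product → J_v[:, 1] = (-5.7215,-3.3033,-0.3502)
J_ω[:, 1] = z_1
entry J[3][1] = 0.5000

0.500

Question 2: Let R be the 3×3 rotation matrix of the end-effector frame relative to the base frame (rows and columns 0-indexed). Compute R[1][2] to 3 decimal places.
End-effector z-axis (col 2 of R) = (0.0474,-0.7891,0.6124)
R[1][2] = -0.7891

-0.789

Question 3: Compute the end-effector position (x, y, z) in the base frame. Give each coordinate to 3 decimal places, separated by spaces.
-1.801 -5.580 9.607

after link 1: o_1 = (-3.4641, -2.0000, 3.0000)
after link 2: o_2 = (-4.6292, -4.9821, 7.3301)
after link 3: o_3 = (-2.2889, -2.8144, 9.9425)
after link 4: o_4 = (-1.8015, -5.5802, 9.6066)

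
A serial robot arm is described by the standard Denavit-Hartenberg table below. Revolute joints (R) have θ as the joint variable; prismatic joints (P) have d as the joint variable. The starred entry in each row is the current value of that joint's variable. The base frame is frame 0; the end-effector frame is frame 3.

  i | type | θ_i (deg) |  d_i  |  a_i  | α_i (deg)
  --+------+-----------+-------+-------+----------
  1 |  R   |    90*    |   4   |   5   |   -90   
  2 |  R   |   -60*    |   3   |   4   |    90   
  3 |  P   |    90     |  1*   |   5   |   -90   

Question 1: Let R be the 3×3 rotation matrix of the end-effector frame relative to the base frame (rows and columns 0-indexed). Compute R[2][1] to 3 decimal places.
-0.500

End-effector y-axis (col 1 of R) = (0.0000,0.8660,-0.5000)
R[2][1] = -0.5000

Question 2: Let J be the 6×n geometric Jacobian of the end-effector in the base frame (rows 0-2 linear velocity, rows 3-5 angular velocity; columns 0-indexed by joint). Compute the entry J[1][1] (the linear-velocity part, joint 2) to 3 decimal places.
axis z_1 = (-1.0000,0.0000,0.0000); lever o_n−o_1 = (-8.0000,1.1340,3.9641)
cross product → J_v[:, 1] = (0.0000,3.9641,-1.1340)
J_ω[:, 1] = z_1
entry J[1][1] = 3.9641

3.964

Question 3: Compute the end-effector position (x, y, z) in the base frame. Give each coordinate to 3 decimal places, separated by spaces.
after link 1: o_1 = (0.0000, 5.0000, 4.0000)
after link 2: o_2 = (-3.0000, 7.0000, 7.4641)
after link 3: o_3 = (-8.0000, 6.1340, 7.9641)

-8.000 6.134 7.964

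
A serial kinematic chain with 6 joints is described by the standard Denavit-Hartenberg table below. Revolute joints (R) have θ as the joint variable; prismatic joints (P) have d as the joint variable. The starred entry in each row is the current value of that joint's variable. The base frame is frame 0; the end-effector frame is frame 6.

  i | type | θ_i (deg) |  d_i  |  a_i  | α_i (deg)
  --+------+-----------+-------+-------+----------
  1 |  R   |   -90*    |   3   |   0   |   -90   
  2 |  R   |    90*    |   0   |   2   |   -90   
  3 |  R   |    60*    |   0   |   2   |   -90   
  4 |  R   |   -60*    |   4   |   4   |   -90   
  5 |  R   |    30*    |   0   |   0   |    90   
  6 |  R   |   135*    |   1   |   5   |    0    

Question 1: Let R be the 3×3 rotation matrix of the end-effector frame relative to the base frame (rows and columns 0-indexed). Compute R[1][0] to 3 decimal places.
End-effector x-axis (col 0 of R) = (-0.4419,-0.8839,0.1531)
R[1][0] = -0.8839

-0.884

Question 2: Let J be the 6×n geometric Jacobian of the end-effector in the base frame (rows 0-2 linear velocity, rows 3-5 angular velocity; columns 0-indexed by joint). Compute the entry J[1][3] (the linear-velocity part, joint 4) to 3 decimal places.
axis z_3 = (-0.5000,0.0000,0.8660); lever o_n−o_3 = (-6.5913,-0.5223,3.8546)
cross product → J_v[:, 3] = (0.4523,-3.7809,0.2612)
J_ω[:, 3] = z_3
entry J[1][3] = -3.7809

-3.781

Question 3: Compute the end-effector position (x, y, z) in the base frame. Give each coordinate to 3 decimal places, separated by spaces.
after link 1: o_1 = (0.0000, 0.0000, 3.0000)
after link 2: o_2 = (0.0000, -0.0000, 1.0000)
after link 3: o_3 = (-1.7321, -0.0000, -0.0000)
after link 4: o_4 = (-5.4641, 3.4641, 2.4641)
after link 5: o_5 = (-5.4641, 3.4641, 2.4641)
after link 6: o_6 = (-8.3233, -0.5223, 3.8546)

-8.323 -0.522 3.855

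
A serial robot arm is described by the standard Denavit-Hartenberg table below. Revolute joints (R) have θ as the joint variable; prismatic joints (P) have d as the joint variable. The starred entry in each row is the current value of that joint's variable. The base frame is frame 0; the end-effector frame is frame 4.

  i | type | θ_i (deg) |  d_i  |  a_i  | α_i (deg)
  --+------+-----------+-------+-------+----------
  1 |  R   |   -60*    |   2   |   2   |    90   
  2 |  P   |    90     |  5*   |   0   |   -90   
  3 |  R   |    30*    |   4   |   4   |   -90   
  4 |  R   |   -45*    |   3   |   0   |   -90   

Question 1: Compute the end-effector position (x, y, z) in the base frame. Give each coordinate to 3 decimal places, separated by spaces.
after link 1: o_1 = (1.0000, -1.7321, 2.0000)
after link 2: o_2 = (-3.3301, -4.2321, 2.0000)
after link 3: o_3 = (-3.5981, 0.2321, 5.4641)
after link 4: o_4 = (-1.3481, 1.5311, 3.9641)

-1.348 1.531 3.964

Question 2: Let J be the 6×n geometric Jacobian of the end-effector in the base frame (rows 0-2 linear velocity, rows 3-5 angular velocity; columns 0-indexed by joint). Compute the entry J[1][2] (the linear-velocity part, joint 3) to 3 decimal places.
0.982

axis z_2 = (-0.5000,0.8660,0.0000); lever o_n−o_2 = (1.9821,5.7631,1.9641)
cross product → J_v[:, 2] = (1.7010,0.9821,-4.5981)
J_ω[:, 2] = z_2
entry J[1][2] = 0.9821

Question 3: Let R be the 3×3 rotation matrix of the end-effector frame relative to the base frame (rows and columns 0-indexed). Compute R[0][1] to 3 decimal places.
End-effector y-axis (col 1 of R) = (-0.7500,-0.4330,0.5000)
R[0][1] = -0.7500

-0.750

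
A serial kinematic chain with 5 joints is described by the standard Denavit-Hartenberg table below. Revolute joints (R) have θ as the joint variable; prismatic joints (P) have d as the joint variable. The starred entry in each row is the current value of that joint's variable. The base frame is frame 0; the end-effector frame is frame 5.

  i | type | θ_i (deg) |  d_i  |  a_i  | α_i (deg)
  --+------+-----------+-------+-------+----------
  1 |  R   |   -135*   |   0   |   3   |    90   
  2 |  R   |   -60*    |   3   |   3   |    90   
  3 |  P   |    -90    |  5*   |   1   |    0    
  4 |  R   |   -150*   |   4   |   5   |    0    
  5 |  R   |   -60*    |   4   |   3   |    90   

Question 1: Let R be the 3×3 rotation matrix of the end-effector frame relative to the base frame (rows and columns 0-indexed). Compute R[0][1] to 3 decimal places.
0.612

End-effector y-axis (col 1 of R) = (0.6124,0.6124,-0.5000)
R[0][1] = 0.6124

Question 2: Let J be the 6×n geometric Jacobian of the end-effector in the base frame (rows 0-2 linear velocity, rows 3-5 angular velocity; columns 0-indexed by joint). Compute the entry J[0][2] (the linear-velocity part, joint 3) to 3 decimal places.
0.612

prismatic axis z_2 = (0.6124,0.6124,-0.5000)
J_v[:, 2] = z_2; J_ω[:, 2] = (0,0,0)
entry J[0][2] = 0.6124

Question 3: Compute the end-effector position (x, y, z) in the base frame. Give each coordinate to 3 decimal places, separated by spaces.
-1.181 11.446 -8.232

after link 1: o_1 = (-2.1213, -2.1213, 0.0000)
after link 2: o_2 = (-5.3033, -1.0607, -2.5981)
after link 3: o_3 = (-1.5343, 1.2941, -5.0981)
after link 4: o_4 = (-1.2628, 7.6893, -4.9330)
after link 5: o_5 = (-1.1808, 11.4456, -8.2321)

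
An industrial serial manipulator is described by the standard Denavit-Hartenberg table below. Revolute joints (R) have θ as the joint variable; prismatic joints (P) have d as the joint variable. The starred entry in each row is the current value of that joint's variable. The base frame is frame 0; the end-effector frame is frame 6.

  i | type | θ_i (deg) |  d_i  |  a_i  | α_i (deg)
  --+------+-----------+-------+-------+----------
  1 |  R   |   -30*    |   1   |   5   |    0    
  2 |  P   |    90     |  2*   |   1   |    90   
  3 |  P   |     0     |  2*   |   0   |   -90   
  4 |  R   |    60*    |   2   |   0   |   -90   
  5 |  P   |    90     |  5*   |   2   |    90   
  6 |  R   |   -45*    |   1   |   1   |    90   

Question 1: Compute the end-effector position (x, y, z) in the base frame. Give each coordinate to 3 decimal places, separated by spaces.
after link 1: o_1 = (4.3301, -2.5000, 1.0000)
after link 2: o_2 = (4.8301, -1.6340, 3.0000)
after link 3: o_3 = (6.5622, -2.6340, 3.0000)
after link 4: o_4 = (6.5622, -2.6340, 5.0000)
after link 5: o_5 = (2.2321, -5.1340, 3.0000)
after link 6: o_6 = (2.3444, -3.9144, 2.2929)

2.344 -3.914 2.293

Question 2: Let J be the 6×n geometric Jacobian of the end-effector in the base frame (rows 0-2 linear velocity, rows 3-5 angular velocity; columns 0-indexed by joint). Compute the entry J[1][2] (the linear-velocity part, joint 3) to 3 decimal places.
-0.500

prismatic axis z_2 = (0.8660,-0.5000,0.0000)
J_v[:, 2] = z_2; J_ω[:, 2] = (0,0,0)
entry J[1][2] = -0.5000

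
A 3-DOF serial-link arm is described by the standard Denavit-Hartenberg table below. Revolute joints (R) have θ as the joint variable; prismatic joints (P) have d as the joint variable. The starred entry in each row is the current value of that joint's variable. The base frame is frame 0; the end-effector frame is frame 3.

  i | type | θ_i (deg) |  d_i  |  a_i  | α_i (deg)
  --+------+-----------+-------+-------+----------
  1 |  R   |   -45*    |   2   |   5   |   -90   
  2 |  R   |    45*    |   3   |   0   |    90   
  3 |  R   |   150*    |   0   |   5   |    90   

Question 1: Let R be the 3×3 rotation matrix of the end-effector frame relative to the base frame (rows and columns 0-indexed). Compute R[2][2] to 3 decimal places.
End-effector z-axis (col 2 of R) = (0.8624,0.3624,-0.3536)
R[2][2] = -0.3536

-0.354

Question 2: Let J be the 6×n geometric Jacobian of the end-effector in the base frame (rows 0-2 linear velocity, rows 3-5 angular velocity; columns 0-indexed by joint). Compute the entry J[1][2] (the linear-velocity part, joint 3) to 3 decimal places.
-1.812

axis z_2 = (0.5000,-0.5000,0.7071); lever o_n−o_2 = (-0.3973,3.9328,3.0619)
cross product → J_v[:, 2] = (-4.3119,-1.8119,1.7678)
J_ω[:, 2] = z_2
entry J[1][2] = -1.8119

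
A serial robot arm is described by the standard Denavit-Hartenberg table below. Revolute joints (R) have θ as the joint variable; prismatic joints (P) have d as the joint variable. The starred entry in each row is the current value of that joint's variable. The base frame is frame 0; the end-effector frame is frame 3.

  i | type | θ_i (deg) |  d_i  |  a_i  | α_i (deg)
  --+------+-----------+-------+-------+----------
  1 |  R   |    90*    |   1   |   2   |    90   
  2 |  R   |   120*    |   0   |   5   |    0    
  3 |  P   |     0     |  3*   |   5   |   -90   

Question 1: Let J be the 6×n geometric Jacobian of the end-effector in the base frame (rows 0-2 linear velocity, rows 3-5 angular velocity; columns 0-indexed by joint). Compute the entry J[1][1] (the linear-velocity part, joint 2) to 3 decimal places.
-8.660

axis z_1 = (1.0000,-0.0000,0.0000); lever o_n−o_1 = (3.0000,-5.0000,8.6603)
cross product → J_v[:, 1] = (-0.0000,-8.6603,-5.0000)
J_ω[:, 1] = z_1
entry J[1][1] = -8.6603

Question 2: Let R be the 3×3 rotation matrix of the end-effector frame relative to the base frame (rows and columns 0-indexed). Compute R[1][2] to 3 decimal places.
End-effector z-axis (col 2 of R) = (0.0000,-0.8660,-0.5000)
R[1][2] = -0.8660

-0.866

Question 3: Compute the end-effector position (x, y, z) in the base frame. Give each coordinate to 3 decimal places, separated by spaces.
3.000 -3.000 9.660

after link 1: o_1 = (0.0000, 2.0000, 1.0000)
after link 2: o_2 = (-0.0000, -0.5000, 5.3301)
after link 3: o_3 = (3.0000, -3.0000, 9.6603)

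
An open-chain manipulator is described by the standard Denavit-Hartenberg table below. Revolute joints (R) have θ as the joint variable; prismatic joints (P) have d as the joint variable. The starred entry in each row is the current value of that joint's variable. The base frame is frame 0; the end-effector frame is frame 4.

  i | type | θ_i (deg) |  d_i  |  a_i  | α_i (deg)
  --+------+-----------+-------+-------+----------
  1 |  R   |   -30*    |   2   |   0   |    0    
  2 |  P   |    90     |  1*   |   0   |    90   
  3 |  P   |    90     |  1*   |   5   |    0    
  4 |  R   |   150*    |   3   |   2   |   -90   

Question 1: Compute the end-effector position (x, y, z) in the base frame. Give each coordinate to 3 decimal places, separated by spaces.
2.964 -2.866 6.268

after link 1: o_1 = (0.0000, 0.0000, 2.0000)
after link 2: o_2 = (0.0000, 0.0000, 3.0000)
after link 3: o_3 = (0.8660, -0.5000, 8.0000)
after link 4: o_4 = (2.9641, -2.8660, 6.2679)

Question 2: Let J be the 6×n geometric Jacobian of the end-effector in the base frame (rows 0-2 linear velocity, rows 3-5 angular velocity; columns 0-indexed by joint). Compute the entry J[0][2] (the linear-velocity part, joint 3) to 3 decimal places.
prismatic axis z_2 = (0.8660,-0.5000,0.0000)
J_v[:, 2] = z_2; J_ω[:, 2] = (0,0,0)
entry J[0][2] = 0.8660

0.866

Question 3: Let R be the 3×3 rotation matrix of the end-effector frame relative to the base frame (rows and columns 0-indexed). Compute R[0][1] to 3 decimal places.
-0.866

End-effector y-axis (col 1 of R) = (-0.8660,0.5000,-0.0000)
R[0][1] = -0.8660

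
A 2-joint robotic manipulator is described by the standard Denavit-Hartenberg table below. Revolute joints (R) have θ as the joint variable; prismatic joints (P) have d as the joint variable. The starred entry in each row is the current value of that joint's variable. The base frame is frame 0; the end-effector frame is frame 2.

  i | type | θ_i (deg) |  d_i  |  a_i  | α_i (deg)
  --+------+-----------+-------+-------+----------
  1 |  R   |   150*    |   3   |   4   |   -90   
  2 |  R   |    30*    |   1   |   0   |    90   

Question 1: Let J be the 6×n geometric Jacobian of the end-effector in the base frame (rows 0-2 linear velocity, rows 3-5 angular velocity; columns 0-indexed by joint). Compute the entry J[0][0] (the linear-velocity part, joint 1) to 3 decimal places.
-1.134

axis z_0 = ẑ; lever o_n−o_0 = (-3.9641,1.1340,3.0000)
cross product → J_v[:, 0] = (-1.1340,-3.9641,0.0000)
J_ω[:, 0] = z_0
entry J[0][0] = -1.1340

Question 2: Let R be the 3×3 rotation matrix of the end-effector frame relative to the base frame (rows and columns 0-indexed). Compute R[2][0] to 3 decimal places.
-0.500

End-effector x-axis (col 0 of R) = (-0.7500,0.4330,-0.5000)
R[2][0] = -0.5000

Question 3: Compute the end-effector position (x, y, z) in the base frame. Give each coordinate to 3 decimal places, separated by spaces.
-3.964 1.134 3.000

after link 1: o_1 = (-3.4641, 2.0000, 3.0000)
after link 2: o_2 = (-3.9641, 1.1340, 3.0000)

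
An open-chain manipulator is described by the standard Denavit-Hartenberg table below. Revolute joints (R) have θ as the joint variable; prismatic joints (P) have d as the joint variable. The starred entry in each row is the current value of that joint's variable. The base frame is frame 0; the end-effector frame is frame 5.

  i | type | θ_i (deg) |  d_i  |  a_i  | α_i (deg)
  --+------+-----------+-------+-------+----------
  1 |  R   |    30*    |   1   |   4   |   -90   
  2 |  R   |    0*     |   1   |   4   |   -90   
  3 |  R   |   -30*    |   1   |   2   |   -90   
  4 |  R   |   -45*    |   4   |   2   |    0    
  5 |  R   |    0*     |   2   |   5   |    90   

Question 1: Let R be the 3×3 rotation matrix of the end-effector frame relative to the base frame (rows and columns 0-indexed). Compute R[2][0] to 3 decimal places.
End-effector x-axis (col 0 of R) = (0.3536,0.6124,-0.7071)
R[2][0] = -0.7071

-0.707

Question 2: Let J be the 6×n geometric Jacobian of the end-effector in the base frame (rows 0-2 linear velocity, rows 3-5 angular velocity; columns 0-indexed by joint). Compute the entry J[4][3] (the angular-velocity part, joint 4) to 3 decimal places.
axis z_3 = (0.8660,-0.5000,-0.0000); lever o_n−o_3 = (7.6710,1.2866,-4.9497)
cross product → J_v[:, 3] = (2.4749,4.2866,4.9497)
J_ω[:, 3] = z_3
entry J[4][3] = -0.5000

-0.500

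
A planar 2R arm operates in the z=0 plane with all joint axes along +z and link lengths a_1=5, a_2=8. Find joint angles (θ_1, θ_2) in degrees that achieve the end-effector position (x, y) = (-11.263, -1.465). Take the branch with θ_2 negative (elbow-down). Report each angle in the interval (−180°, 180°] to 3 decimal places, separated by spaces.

cos θ_2 = (129.0014−5²−8²)/(2·5·8) = 0.5000; θ_2 = -59.9988° (elbow-down)
β = atan2(-1.4650,-11.2630) = -172.5890°; ψ = atan2(-6.9281,9.0001) = -37.5883°
θ_1 = β − ψ = -135.0007°

-135.001 -59.999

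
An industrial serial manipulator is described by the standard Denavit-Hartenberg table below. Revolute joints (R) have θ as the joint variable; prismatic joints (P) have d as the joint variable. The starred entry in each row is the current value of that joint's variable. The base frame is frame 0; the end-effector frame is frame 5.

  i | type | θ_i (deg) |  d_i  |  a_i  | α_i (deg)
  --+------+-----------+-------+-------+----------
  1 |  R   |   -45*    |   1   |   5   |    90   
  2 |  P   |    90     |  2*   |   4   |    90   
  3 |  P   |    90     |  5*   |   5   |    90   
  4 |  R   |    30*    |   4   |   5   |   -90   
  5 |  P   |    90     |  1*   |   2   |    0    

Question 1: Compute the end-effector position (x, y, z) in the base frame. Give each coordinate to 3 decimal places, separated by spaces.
after link 1: o_1 = (3.5355, -3.5355, 1.0000)
after link 2: o_2 = (2.1213, -4.9497, 5.0000)
after link 3: o_3 = (2.1213, -12.0208, 5.0000)
after link 4: o_4 = (0.8272, -16.8504, 9.0000)
after link 5: o_5 = (1.7932, -17.1093, 7.0000)

1.793 -17.109 7.000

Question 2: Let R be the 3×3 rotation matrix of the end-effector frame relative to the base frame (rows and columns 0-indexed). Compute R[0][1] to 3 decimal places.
End-effector y-axis (col 1 of R) = (0.2588,0.9659,-0.0000)
R[0][1] = 0.2588

0.259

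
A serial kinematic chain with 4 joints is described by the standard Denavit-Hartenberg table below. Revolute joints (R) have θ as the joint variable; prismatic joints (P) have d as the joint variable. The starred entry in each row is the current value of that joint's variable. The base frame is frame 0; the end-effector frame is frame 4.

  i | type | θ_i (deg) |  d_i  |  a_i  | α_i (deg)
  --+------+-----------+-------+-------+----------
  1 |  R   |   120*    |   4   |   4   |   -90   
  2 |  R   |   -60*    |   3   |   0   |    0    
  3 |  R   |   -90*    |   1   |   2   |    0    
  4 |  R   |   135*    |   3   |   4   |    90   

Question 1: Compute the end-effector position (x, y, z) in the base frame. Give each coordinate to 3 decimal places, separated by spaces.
-9.128 1.810 6.035

after link 1: o_1 = (-2.0000, 3.4641, 4.0000)
after link 2: o_2 = (-4.5981, 1.9641, 4.0000)
after link 3: o_3 = (-4.5981, -0.0359, 5.0000)
after link 4: o_4 = (-9.1280, 1.8102, 6.0353)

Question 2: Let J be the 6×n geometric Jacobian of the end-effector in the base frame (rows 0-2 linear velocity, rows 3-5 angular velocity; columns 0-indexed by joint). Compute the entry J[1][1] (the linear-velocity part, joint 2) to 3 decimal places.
axis z_1 = (-0.8660,-0.5000,0.0000); lever o_n−o_1 = (-7.1280,-1.6539,2.0353)
cross product → J_v[:, 1] = (-1.0176,1.7626,-2.1317)
J_ω[:, 1] = z_1
entry J[1][1] = 1.7626

1.763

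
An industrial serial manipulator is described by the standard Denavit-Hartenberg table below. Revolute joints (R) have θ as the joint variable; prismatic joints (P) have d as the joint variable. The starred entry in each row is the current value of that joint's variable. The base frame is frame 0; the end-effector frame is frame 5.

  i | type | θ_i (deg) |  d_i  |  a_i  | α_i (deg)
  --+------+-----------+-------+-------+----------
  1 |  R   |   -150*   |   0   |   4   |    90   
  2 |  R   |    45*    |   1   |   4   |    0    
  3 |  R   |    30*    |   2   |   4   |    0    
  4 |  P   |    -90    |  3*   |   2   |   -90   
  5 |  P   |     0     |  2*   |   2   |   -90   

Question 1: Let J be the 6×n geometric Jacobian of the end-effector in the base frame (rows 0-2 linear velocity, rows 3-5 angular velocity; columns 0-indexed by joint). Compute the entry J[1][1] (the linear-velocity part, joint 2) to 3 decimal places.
axis z_1 = (-0.5000,0.8660,0.0000); lever o_n−o_1 = (-10.1404,1.0736,7.5887)
cross product → J_v[:, 1] = (6.5720,3.7944,8.2450)
J_ω[:, 1] = z_1
entry J[1][1] = 3.7944

3.794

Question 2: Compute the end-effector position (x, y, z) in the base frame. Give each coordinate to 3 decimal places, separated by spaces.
after link 1: o_1 = (-3.4641, -2.0000, 0.0000)
after link 2: o_2 = (-6.4136, -2.5482, 2.8284)
after link 3: o_3 = (-8.3102, -1.3338, 6.6921)
after link 4: o_4 = (-11.4832, 0.2984, 6.1745)
after link 5: o_5 = (-13.6045, -0.9264, 7.5887)

-13.605 -0.926 7.589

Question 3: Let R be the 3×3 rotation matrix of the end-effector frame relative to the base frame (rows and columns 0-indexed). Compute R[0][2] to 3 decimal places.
0.500

End-effector z-axis (col 2 of R) = (0.5000,-0.8660,0.0000)
R[0][2] = 0.5000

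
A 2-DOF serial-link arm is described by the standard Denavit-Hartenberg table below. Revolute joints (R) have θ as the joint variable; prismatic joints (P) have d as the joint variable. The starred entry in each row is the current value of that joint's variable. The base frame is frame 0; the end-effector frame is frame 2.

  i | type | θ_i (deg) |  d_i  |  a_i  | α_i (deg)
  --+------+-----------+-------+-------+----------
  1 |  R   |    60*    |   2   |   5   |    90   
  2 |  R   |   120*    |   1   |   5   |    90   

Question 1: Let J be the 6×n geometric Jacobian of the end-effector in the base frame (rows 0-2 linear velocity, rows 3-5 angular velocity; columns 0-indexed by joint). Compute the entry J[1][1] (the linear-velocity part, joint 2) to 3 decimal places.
-3.750

axis z_1 = (0.8660,-0.5000,0.0000); lever o_n−o_1 = (-0.3840,-2.6651,4.3301)
cross product → J_v[:, 1] = (-2.1651,-3.7500,-2.5000)
J_ω[:, 1] = z_1
entry J[1][1] = -3.7500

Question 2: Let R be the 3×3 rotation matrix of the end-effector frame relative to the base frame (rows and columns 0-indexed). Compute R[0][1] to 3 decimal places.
0.866

End-effector y-axis (col 1 of R) = (0.8660,-0.5000,0.0000)
R[0][1] = 0.8660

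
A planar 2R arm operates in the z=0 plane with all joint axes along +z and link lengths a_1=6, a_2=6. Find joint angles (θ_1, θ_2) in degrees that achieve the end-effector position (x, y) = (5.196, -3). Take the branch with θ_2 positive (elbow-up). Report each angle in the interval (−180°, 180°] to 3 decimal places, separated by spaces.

-90.001 120.001

cos θ_2 = (35.9984−6²−6²)/(2·6·6) = -0.5000; θ_2 = 120.0015° (elbow-up)
β = atan2(-3.0000,5.1960) = -30.0007°; ψ = atan2(5.1961,2.9999) = 60.0007°
θ_1 = β − ψ = -90.0015°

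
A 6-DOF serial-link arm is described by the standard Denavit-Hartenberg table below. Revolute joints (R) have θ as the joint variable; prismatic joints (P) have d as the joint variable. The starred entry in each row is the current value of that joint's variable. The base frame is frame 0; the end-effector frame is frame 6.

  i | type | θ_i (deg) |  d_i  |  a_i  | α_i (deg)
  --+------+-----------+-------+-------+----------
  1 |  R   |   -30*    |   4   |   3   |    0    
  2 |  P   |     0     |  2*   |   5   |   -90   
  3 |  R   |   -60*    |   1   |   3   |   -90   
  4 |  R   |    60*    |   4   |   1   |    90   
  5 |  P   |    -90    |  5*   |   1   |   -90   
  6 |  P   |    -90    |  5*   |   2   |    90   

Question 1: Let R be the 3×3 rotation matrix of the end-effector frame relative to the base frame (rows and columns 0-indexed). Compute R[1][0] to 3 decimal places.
0.217

End-effector x-axis (col 0 of R) = (0.6250,0.2165,0.7500)
R[1][0] = 0.2165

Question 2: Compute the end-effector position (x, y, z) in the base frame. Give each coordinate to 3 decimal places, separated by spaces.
after link 1: o_1 = (2.5981, -1.5000, 4.0000)
after link 2: o_2 = (6.9282, -4.0000, 6.0000)
after link 3: o_3 = (8.7272, -3.8840, 8.5981)
after link 4: o_4 = (11.5107, -6.4910, 7.0311)
after link 5: o_5 = (13.8857, -4.9755, 11.2811)
after link 6: o_6 = (14.0532, -8.9175, 14.9462)

14.053 -8.917 14.946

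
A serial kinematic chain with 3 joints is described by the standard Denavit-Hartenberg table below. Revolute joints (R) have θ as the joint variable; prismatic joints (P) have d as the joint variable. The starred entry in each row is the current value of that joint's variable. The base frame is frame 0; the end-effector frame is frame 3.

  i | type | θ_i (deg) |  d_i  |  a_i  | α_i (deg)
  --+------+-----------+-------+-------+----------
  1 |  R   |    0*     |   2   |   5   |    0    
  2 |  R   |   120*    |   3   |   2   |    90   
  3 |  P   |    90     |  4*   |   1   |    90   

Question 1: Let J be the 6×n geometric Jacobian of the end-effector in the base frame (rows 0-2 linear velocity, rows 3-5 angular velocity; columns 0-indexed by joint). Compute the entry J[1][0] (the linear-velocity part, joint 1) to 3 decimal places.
7.464

axis z_0 = ẑ; lever o_n−o_0 = (7.4641,3.7321,6.0000)
cross product → J_v[:, 0] = (-3.7321,7.4641,0.0000)
J_ω[:, 0] = z_0
entry J[1][0] = 7.4641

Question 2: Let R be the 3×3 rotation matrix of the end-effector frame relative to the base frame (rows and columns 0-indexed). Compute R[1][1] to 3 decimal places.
0.500

End-effector y-axis (col 1 of R) = (0.8660,0.5000,0.0000)
R[1][1] = 0.5000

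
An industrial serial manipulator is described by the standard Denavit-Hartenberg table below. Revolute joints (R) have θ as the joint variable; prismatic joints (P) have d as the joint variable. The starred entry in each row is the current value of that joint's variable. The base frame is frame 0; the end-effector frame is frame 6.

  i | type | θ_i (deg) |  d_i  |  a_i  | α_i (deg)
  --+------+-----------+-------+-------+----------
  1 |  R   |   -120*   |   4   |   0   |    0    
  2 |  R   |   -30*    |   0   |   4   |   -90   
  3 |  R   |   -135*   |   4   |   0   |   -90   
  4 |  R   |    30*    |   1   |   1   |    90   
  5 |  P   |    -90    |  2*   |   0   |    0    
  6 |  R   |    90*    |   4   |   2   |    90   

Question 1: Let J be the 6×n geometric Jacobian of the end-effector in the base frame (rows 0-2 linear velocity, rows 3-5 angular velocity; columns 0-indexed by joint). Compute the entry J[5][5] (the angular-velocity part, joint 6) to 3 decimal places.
0.354

axis z_5 = (0.7392,-0.5732,0.3536); lever o_n−o_5 = (3.5175,-0.8145,2.6390)
cross product → J_v[:, 5] = (-1.2247,-0.7071,1.4142)
J_ω[:, 5] = z_5
entry J[5][5] = 0.3536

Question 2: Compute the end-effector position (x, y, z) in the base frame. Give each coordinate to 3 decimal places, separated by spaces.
after link 1: o_1 = (0.0000, 0.0000, 4.0000)
after link 2: o_2 = (-3.4641, -2.0000, 4.0000)
after link 3: o_3 = (-1.4641, -5.4641, 4.0000)
after link 4: o_4 = (-1.7961, -5.0785, 5.3195)
after link 5: o_5 = (-0.3177, -6.2249, 6.0266)
after link 6: o_6 = (3.1997, -7.0394, 8.6655)

3.200 -7.039 8.666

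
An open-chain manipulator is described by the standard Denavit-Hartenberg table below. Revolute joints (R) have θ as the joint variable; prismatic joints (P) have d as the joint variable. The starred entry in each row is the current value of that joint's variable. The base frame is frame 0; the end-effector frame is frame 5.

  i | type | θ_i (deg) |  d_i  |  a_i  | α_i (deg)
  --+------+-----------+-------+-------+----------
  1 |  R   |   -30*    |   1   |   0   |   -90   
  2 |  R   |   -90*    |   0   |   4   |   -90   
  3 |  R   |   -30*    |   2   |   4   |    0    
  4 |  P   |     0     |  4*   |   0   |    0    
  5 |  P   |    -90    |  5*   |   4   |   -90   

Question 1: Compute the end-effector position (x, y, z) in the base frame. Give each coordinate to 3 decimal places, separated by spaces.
after link 1: o_1 = (0.0000, 0.0000, 1.0000)
after link 2: o_2 = (0.0000, -0.0000, 5.0000)
after link 3: o_3 = (2.7321, 0.7321, 8.4641)
after link 4: o_4 = (6.1962, -1.2679, 8.4641)
after link 5: o_5 = (12.2583, -0.7679, 6.4641)

12.258 -0.768 6.464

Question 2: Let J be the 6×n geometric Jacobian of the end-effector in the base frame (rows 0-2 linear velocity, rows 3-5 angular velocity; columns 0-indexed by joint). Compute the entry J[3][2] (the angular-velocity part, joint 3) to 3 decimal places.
0.866

axis z_2 = (0.8660,-0.5000,-0.0000); lever o_n−o_2 = (12.2583,-0.7679,1.4641)
cross product → J_v[:, 2] = (-0.7321,-1.2679,5.4641)
J_ω[:, 2] = z_2
entry J[3][2] = 0.8660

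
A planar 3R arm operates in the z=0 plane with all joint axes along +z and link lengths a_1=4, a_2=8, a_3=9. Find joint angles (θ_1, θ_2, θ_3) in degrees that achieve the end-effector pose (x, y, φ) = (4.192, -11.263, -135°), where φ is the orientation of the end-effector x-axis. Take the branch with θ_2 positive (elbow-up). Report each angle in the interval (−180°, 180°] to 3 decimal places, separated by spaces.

-44.996 29.994 -119.998

wrist centre = target − a_3·(cos φ, sin φ) = (10.5560, -4.8990)
cos θ_2 = (135.4289−4²−8²)/(2·4·8) = 0.8661; θ_2 = 29.9941° (elbow-up)
β = atan2(-4.8990,10.5560) = -24.8961°; ψ = atan2(3.9993,10.9286) = 20.0999°
θ_1 = β − ψ = -44.9960°
θ_3 = φ − θ_1 − θ_2 = -119.9981° (wrapped to (-180°,180°])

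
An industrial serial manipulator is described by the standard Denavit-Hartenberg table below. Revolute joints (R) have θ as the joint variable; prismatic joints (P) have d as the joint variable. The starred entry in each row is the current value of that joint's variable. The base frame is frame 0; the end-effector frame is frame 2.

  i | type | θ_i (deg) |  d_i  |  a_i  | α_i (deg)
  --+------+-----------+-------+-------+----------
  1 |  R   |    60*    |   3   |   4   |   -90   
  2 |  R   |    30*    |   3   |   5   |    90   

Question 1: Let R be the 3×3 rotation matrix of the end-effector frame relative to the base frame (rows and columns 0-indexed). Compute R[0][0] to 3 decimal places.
End-effector x-axis (col 0 of R) = (0.4330,0.7500,-0.5000)
R[0][0] = 0.4330

0.433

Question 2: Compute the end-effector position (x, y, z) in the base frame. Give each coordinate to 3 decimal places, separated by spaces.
after link 1: o_1 = (2.0000, 3.4641, 3.0000)
after link 2: o_2 = (1.5670, 8.7141, 0.5000)

1.567 8.714 0.500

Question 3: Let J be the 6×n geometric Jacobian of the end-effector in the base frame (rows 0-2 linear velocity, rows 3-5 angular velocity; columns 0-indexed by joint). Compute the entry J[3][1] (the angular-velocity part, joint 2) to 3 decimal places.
axis z_1 = (-0.8660,0.5000,0.0000); lever o_n−o_1 = (-0.4330,5.2500,-2.5000)
cross product → J_v[:, 1] = (-1.2500,-2.1651,-4.3301)
J_ω[:, 1] = z_1
entry J[3][1] = -0.8660

-0.866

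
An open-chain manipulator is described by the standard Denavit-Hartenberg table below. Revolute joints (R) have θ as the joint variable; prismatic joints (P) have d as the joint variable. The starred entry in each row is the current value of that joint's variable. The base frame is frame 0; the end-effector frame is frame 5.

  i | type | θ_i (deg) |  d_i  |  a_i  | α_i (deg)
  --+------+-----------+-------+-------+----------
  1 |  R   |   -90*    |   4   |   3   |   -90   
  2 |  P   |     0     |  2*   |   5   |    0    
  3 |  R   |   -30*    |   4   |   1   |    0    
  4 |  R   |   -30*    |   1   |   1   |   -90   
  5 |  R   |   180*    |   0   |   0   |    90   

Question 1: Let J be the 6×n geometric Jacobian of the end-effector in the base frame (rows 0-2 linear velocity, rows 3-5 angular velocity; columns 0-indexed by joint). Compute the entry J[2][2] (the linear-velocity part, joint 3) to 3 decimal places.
axis z_2 = (1.0000,0.0000,0.0000); lever o_n−o_2 = (5.0000,-1.3660,1.3660)
cross product → J_v[:, 2] = (0.0000,-1.3660,-1.3660)
J_ω[:, 2] = z_2
entry J[2][2] = -1.3660

-1.366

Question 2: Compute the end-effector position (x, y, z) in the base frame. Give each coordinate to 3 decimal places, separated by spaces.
after link 1: o_1 = (0.0000, -3.0000, 4.0000)
after link 2: o_2 = (2.0000, -8.0000, 4.0000)
after link 3: o_3 = (6.0000, -8.8660, 4.5000)
after link 4: o_4 = (7.0000, -9.3660, 5.3660)
after link 5: o_5 = (7.0000, -9.3660, 5.3660)

7.000 -9.366 5.366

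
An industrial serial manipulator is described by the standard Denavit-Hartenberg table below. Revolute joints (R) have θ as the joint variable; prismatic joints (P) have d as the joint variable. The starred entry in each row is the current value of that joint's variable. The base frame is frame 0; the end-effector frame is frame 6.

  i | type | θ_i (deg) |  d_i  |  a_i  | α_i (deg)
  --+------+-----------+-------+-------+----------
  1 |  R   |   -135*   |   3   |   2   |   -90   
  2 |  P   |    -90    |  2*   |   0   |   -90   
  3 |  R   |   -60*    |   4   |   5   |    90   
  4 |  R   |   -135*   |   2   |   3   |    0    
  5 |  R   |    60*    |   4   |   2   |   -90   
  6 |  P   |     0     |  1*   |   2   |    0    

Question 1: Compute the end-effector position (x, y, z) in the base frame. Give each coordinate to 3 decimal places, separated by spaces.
after link 1: o_1 = (-1.4142, -1.4142, 3.0000)
after link 2: o_2 = (0.0000, -2.8284, 3.0000)
after link 3: o_3 = (0.2334, -8.7187, 5.5000)
after link 4: o_4 = (1.1415, -6.6268, 2.7073)
after link 5: o_5 = (4.2387, -6.9920, -0.4980)
after link 6: o_6 = (6.3302, -6.7174, 0.2438)

6.330 -6.717 0.244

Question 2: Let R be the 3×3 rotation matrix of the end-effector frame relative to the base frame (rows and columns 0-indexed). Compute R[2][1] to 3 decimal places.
0.866

End-effector y-axis (col 1 of R) = (-0.3536,0.3536,0.8660)
R[2][1] = 0.8660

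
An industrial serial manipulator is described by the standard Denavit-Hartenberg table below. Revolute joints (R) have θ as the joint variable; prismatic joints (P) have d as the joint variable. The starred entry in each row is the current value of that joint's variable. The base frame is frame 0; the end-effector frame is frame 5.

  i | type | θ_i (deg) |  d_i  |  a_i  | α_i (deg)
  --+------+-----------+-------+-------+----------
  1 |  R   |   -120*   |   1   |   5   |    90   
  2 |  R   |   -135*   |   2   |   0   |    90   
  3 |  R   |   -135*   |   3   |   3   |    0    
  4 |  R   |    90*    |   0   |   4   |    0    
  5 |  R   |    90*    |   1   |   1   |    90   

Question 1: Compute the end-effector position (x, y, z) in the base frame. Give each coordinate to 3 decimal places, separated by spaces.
1.356 -2.136 2.828

after link 1: o_1 = (-2.5000, -4.3301, 1.0000)
after link 2: o_2 = (-4.2321, -3.3301, 1.0000)
after link 3: o_3 = (-2.0843, -3.8527, 4.6213)
after link 4: o_4 = (1.3652, -3.5349, 2.6213)
after link 5: o_5 = (1.3564, -2.1359, 2.8284)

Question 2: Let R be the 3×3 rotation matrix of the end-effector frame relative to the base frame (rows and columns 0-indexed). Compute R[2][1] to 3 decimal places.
0.707

End-effector y-axis (col 1 of R) = (0.3536,0.6124,0.7071)
R[2][1] = 0.7071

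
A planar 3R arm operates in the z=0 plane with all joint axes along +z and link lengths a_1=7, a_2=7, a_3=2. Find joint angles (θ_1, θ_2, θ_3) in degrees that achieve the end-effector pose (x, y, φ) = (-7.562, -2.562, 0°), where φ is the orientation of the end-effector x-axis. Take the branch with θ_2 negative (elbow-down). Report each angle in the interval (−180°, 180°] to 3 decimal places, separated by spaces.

-119.999 -90.003 -149.998

wrist centre = target − a_3·(cos φ, sin φ) = (-9.5620, -2.5620)
cos θ_2 = (97.9957−7²−7²)/(2·7·7) = -0.0000; θ_2 = -90.0025° (elbow-down)
β = atan2(-2.5620,-9.5620) = -165.0007°; ψ = atan2(-7.0000,6.9997) = -45.0013°
θ_1 = β − ψ = -119.9995°
θ_3 = φ − θ_1 − θ_2 = -149.9980° (wrapped to (-180°,180°])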